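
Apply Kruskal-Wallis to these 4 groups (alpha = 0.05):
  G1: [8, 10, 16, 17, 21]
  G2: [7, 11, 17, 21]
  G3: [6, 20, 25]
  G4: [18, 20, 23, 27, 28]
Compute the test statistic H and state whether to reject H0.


Step 1: Combine all N = 17 observations and assign midranks.
sorted (value, group, rank): (6,G3,1), (7,G2,2), (8,G1,3), (10,G1,4), (11,G2,5), (16,G1,6), (17,G1,7.5), (17,G2,7.5), (18,G4,9), (20,G3,10.5), (20,G4,10.5), (21,G1,12.5), (21,G2,12.5), (23,G4,14), (25,G3,15), (27,G4,16), (28,G4,17)
Step 2: Sum ranks within each group.
R_1 = 33 (n_1 = 5)
R_2 = 27 (n_2 = 4)
R_3 = 26.5 (n_3 = 3)
R_4 = 66.5 (n_4 = 5)
Step 3: H = 12/(N(N+1)) * sum(R_i^2/n_i) - 3(N+1)
     = 12/(17*18) * (33^2/5 + 27^2/4 + 26.5^2/3 + 66.5^2/5) - 3*18
     = 0.039216 * 1518.58 - 54
     = 5.552288.
Step 4: Ties present; correction factor C = 1 - 18/(17^3 - 17) = 0.996324. Corrected H = 5.552288 / 0.996324 = 5.572776.
Step 5: Under H0, H ~ chi^2(3); p-value = 0.134350.
Step 6: alpha = 0.05. fail to reject H0.

H = 5.5728, df = 3, p = 0.134350, fail to reject H0.


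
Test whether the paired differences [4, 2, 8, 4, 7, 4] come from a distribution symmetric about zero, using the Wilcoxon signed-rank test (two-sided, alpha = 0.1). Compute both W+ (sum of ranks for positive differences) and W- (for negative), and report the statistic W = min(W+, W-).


Step 1: Drop any zero differences (none here) and take |d_i|.
|d| = [4, 2, 8, 4, 7, 4]
Step 2: Midrank |d_i| (ties get averaged ranks).
ranks: |4|->3, |2|->1, |8|->6, |4|->3, |7|->5, |4|->3
Step 3: Attach original signs; sum ranks with positive sign and with negative sign.
W+ = 3 + 1 + 6 + 3 + 5 + 3 = 21
W- = 0 = 0
(Check: W+ + W- = 21 should equal n(n+1)/2 = 21.)
Step 4: Test statistic W = min(W+, W-) = 0.
Step 5: Ties in |d|, so use the tie-corrected normal approximation.
        E[W] = n(n+1)/4 = 6*7/4 = 10.5.
        Tie groups: |d|=4 (t=3); sum(t^3 - t) = 24.
        Var[W] = n(n+1)(2n+1)/24 - sum(t^3-t)/48 = 546/24 - 24/48 = 22.25.
        z = (W - E[W]) / sqrt(Var[W]) = (0 - 10.5) / 4.7170 = -2.2260.
        Two-sided p = 2*Phi(z) = 0.026014.
Step 6: alpha = 0.1. reject H0.

W+ = 21, W- = 0, W = min = 0, p = 0.026014, reject H0.


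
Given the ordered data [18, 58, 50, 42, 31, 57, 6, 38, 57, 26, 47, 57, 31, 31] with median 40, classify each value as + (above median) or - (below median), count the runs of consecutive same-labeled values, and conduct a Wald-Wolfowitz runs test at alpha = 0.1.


Step 1: Compute median = 40; label A = above, B = below.
Labels in order: BAAABABBABAABB  (n_A = 7, n_B = 7)
Step 2: Count runs R = 9.
Step 3: Under H0 (random ordering), E[R] = 2*n_A*n_B/(n_A+n_B) + 1 = 2*7*7/14 + 1 = 8.0000.
        Var[R] = 2*n_A*n_B*(2*n_A*n_B - n_A - n_B) / ((n_A+n_B)^2 * (n_A+n_B-1)) = 8232/2548 = 3.2308.
        SD[R] = 1.7974.
Step 4: Continuity-corrected z = (R - 0.5 - E[R]) / SD[R] = (9 - 0.5 - 8.0000) / 1.7974 = 0.2782.
Step 5: Two-sided p-value via normal approximation = 2*(1 - Phi(|z|)) = 0.780879.
Step 6: alpha = 0.1. fail to reject H0.

R = 9, z = 0.2782, p = 0.780879, fail to reject H0.


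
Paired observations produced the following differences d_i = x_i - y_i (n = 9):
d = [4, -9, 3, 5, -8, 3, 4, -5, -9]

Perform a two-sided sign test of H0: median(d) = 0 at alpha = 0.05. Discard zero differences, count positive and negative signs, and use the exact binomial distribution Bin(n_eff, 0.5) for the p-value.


Step 1: Discard zero differences. Original n = 9; n_eff = number of nonzero differences = 9.
Nonzero differences (with sign): +4, -9, +3, +5, -8, +3, +4, -5, -9
Step 2: Count signs: positive = 5, negative = 4.
Step 3: Under H0: P(positive) = 0.5, so the number of positives S ~ Bin(9, 0.5).
Step 4: Two-sided exact p-value = sum of Bin(9,0.5) probabilities at or below the observed probability = 1.000000.
Step 5: alpha = 0.05. fail to reject H0.

n_eff = 9, pos = 5, neg = 4, p = 1.000000, fail to reject H0.


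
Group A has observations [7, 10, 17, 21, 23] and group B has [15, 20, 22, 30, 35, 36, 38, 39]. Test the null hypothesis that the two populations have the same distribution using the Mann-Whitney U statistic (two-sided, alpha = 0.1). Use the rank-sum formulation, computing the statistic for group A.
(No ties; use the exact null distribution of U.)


Step 1: Combine and sort all 13 observations; assign midranks.
sorted (value, group): (7,X), (10,X), (15,Y), (17,X), (20,Y), (21,X), (22,Y), (23,X), (30,Y), (35,Y), (36,Y), (38,Y), (39,Y)
ranks: 7->1, 10->2, 15->3, 17->4, 20->5, 21->6, 22->7, 23->8, 30->9, 35->10, 36->11, 38->12, 39->13
Step 2: Rank sum for X: R1 = 1 + 2 + 4 + 6 + 8 = 21.
Step 3: U_X = R1 - n1(n1+1)/2 = 21 - 5*6/2 = 21 - 15 = 6.
       U_Y = n1*n2 - U_X = 40 - 6 = 34.
Step 4: No ties, so the exact null distribution of U (based on enumerating the C(13,5) = 1287 equally likely rank assignments) gives the two-sided p-value.
Step 5: p-value = 0.045066; compare to alpha = 0.1. reject H0.

U_X = 6, p = 0.045066, reject H0 at alpha = 0.1.


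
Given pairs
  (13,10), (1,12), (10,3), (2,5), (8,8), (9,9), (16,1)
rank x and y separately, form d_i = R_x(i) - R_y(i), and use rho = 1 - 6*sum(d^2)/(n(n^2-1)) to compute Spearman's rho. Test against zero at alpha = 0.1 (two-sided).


Step 1: Rank x and y separately (midranks; no ties here).
rank(x): 13->6, 1->1, 10->5, 2->2, 8->3, 9->4, 16->7
rank(y): 10->6, 12->7, 3->2, 5->3, 8->4, 9->5, 1->1
Step 2: d_i = R_x(i) - R_y(i); compute d_i^2.
  (6-6)^2=0, (1-7)^2=36, (5-2)^2=9, (2-3)^2=1, (3-4)^2=1, (4-5)^2=1, (7-1)^2=36
sum(d^2) = 84.
Step 3: rho = 1 - 6*84 / (7*(7^2 - 1)) = 1 - 504/336 = -0.500000.
Step 4: Under H0, t = rho * sqrt((n-2)/(1-rho^2)) = -1.2910 ~ t(5).
Step 5: Two-sided p-value from the t-distribution with 5 df = 0.253170.
Step 6: alpha = 0.1. fail to reject H0.

rho = -0.5000, p = 0.253170, fail to reject H0 at alpha = 0.1.


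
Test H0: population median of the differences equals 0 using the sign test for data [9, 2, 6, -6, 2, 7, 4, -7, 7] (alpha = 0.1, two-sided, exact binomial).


Step 1: Discard zero differences. Original n = 9; n_eff = number of nonzero differences = 9.
Nonzero differences (with sign): +9, +2, +6, -6, +2, +7, +4, -7, +7
Step 2: Count signs: positive = 7, negative = 2.
Step 3: Under H0: P(positive) = 0.5, so the number of positives S ~ Bin(9, 0.5).
Step 4: Two-sided exact p-value = sum of Bin(9,0.5) probabilities at or below the observed probability = 0.179688.
Step 5: alpha = 0.1. fail to reject H0.

n_eff = 9, pos = 7, neg = 2, p = 0.179688, fail to reject H0.


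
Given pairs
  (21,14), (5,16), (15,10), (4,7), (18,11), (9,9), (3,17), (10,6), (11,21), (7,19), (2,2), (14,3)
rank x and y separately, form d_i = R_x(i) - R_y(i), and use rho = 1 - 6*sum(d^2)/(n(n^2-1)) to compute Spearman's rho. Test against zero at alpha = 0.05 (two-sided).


Step 1: Rank x and y separately (midranks; no ties here).
rank(x): 21->12, 5->4, 15->10, 4->3, 18->11, 9->6, 3->2, 10->7, 11->8, 7->5, 2->1, 14->9
rank(y): 14->8, 16->9, 10->6, 7->4, 11->7, 9->5, 17->10, 6->3, 21->12, 19->11, 2->1, 3->2
Step 2: d_i = R_x(i) - R_y(i); compute d_i^2.
  (12-8)^2=16, (4-9)^2=25, (10-6)^2=16, (3-4)^2=1, (11-7)^2=16, (6-5)^2=1, (2-10)^2=64, (7-3)^2=16, (8-12)^2=16, (5-11)^2=36, (1-1)^2=0, (9-2)^2=49
sum(d^2) = 256.
Step 3: rho = 1 - 6*256 / (12*(12^2 - 1)) = 1 - 1536/1716 = 0.104895.
Step 4: Under H0, t = rho * sqrt((n-2)/(1-rho^2)) = 0.3335 ~ t(10).
Step 5: Two-sided p-value from the t-distribution with 10 df = 0.745609.
Step 6: alpha = 0.05. fail to reject H0.

rho = 0.1049, p = 0.745609, fail to reject H0 at alpha = 0.05.


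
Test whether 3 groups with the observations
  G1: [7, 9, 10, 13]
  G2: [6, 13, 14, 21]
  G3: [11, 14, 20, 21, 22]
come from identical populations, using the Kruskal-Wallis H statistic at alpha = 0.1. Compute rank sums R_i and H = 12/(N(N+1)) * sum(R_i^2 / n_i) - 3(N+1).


Step 1: Combine all N = 13 observations and assign midranks.
sorted (value, group, rank): (6,G2,1), (7,G1,2), (9,G1,3), (10,G1,4), (11,G3,5), (13,G1,6.5), (13,G2,6.5), (14,G2,8.5), (14,G3,8.5), (20,G3,10), (21,G2,11.5), (21,G3,11.5), (22,G3,13)
Step 2: Sum ranks within each group.
R_1 = 15.5 (n_1 = 4)
R_2 = 27.5 (n_2 = 4)
R_3 = 48 (n_3 = 5)
Step 3: H = 12/(N(N+1)) * sum(R_i^2/n_i) - 3(N+1)
     = 12/(13*14) * (15.5^2/4 + 27.5^2/4 + 48^2/5) - 3*14
     = 0.065934 * 709.925 - 42
     = 4.808242.
Step 4: Ties present; correction factor C = 1 - 18/(13^3 - 13) = 0.991758. Corrected H = 4.808242 / 0.991758 = 4.848199.
Step 5: Under H0, H ~ chi^2(2); p-value = 0.088558.
Step 6: alpha = 0.1. reject H0.

H = 4.8482, df = 2, p = 0.088558, reject H0.


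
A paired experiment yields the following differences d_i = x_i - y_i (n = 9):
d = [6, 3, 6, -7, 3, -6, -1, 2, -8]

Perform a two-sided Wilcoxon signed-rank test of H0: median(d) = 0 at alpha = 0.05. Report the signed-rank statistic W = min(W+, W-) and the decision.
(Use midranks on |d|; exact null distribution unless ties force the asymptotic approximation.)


Step 1: Drop any zero differences (none here) and take |d_i|.
|d| = [6, 3, 6, 7, 3, 6, 1, 2, 8]
Step 2: Midrank |d_i| (ties get averaged ranks).
ranks: |6|->6, |3|->3.5, |6|->6, |7|->8, |3|->3.5, |6|->6, |1|->1, |2|->2, |8|->9
Step 3: Attach original signs; sum ranks with positive sign and with negative sign.
W+ = 6 + 3.5 + 6 + 3.5 + 2 = 21
W- = 8 + 6 + 1 + 9 = 24
(Check: W+ + W- = 45 should equal n(n+1)/2 = 45.)
Step 4: Test statistic W = min(W+, W-) = 21.
Step 5: Ties in |d|, so use the tie-corrected normal approximation.
        E[W] = n(n+1)/4 = 9*10/4 = 22.5.
        Tie groups: |d|=3 (t=2), |d|=6 (t=3); sum(t^3 - t) = 30.
        Var[W] = n(n+1)(2n+1)/24 - sum(t^3-t)/48 = 1710/24 - 30/48 = 70.625.
        z = (W - E[W]) / sqrt(Var[W]) = (21 - 22.5) / 8.4039 = -0.1785.
        Two-sided p = 2*Phi(z) = 0.858339.
Step 6: alpha = 0.05. fail to reject H0.

W+ = 21, W- = 24, W = min = 21, p = 0.858339, fail to reject H0.


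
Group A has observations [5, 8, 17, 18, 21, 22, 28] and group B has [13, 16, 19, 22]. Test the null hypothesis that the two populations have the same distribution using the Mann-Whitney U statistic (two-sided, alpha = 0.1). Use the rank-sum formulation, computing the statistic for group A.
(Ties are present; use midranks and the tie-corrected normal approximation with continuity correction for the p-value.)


Step 1: Combine and sort all 11 observations; assign midranks.
sorted (value, group): (5,X), (8,X), (13,Y), (16,Y), (17,X), (18,X), (19,Y), (21,X), (22,X), (22,Y), (28,X)
ranks: 5->1, 8->2, 13->3, 16->4, 17->5, 18->6, 19->7, 21->8, 22->9.5, 22->9.5, 28->11
Step 2: Rank sum for X: R1 = 1 + 2 + 5 + 6 + 8 + 9.5 + 11 = 42.5.
Step 3: U_X = R1 - n1(n1+1)/2 = 42.5 - 7*8/2 = 42.5 - 28 = 14.5.
       U_Y = n1*n2 - U_X = 28 - 14.5 = 13.5.
Step 4: Ties are present, so use the tie-corrected normal approximation (with continuity correction) for the p-value.
Step 5: p-value = 1.000000; compare to alpha = 0.1. fail to reject H0.

U_X = 14.5, p = 1.000000, fail to reject H0 at alpha = 0.1.


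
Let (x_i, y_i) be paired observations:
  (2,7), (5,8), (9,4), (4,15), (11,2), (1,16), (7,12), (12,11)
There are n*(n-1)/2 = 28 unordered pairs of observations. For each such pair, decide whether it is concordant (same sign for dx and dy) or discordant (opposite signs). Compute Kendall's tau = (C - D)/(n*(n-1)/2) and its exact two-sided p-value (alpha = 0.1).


Step 1: Enumerate the 28 unordered pairs (i,j) with i<j and classify each by sign(x_j-x_i) * sign(y_j-y_i).
  (1,2):dx=+3,dy=+1->C; (1,3):dx=+7,dy=-3->D; (1,4):dx=+2,dy=+8->C; (1,5):dx=+9,dy=-5->D
  (1,6):dx=-1,dy=+9->D; (1,7):dx=+5,dy=+5->C; (1,8):dx=+10,dy=+4->C; (2,3):dx=+4,dy=-4->D
  (2,4):dx=-1,dy=+7->D; (2,5):dx=+6,dy=-6->D; (2,6):dx=-4,dy=+8->D; (2,7):dx=+2,dy=+4->C
  (2,8):dx=+7,dy=+3->C; (3,4):dx=-5,dy=+11->D; (3,5):dx=+2,dy=-2->D; (3,6):dx=-8,dy=+12->D
  (3,7):dx=-2,dy=+8->D; (3,8):dx=+3,dy=+7->C; (4,5):dx=+7,dy=-13->D; (4,6):dx=-3,dy=+1->D
  (4,7):dx=+3,dy=-3->D; (4,8):dx=+8,dy=-4->D; (5,6):dx=-10,dy=+14->D; (5,7):dx=-4,dy=+10->D
  (5,8):dx=+1,dy=+9->C; (6,7):dx=+6,dy=-4->D; (6,8):dx=+11,dy=-5->D; (7,8):dx=+5,dy=-1->D
Step 2: C = 8, D = 20, total pairs = 28.
Step 3: tau = (C - D)/(n(n-1)/2) = (8 - 20)/28 = -0.428571.
Step 4: Exact two-sided p-value (enumerate n! = 40320 permutations of y under H0): p = 0.178869.
Step 5: alpha = 0.1. fail to reject H0.

tau_b = -0.4286 (C=8, D=20), p = 0.178869, fail to reject H0.


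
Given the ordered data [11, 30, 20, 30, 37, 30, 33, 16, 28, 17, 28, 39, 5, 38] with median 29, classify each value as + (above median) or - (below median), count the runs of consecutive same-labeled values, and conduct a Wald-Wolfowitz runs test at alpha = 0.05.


Step 1: Compute median = 29; label A = above, B = below.
Labels in order: BABAAAABBBBABA  (n_A = 7, n_B = 7)
Step 2: Count runs R = 8.
Step 3: Under H0 (random ordering), E[R] = 2*n_A*n_B/(n_A+n_B) + 1 = 2*7*7/14 + 1 = 8.0000.
        Var[R] = 2*n_A*n_B*(2*n_A*n_B - n_A - n_B) / ((n_A+n_B)^2 * (n_A+n_B-1)) = 8232/2548 = 3.2308.
        SD[R] = 1.7974.
Step 4: R = E[R], so z = 0 with no continuity correction.
Step 5: Two-sided p-value via normal approximation = 2*(1 - Phi(|z|)) = 1.000000.
Step 6: alpha = 0.05. fail to reject H0.

R = 8, z = 0.0000, p = 1.000000, fail to reject H0.


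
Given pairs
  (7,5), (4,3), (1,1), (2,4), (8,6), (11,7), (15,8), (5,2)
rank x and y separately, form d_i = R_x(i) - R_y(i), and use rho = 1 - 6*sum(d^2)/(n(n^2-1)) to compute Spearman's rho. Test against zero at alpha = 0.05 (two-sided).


Step 1: Rank x and y separately (midranks; no ties here).
rank(x): 7->5, 4->3, 1->1, 2->2, 8->6, 11->7, 15->8, 5->4
rank(y): 5->5, 3->3, 1->1, 4->4, 6->6, 7->7, 8->8, 2->2
Step 2: d_i = R_x(i) - R_y(i); compute d_i^2.
  (5-5)^2=0, (3-3)^2=0, (1-1)^2=0, (2-4)^2=4, (6-6)^2=0, (7-7)^2=0, (8-8)^2=0, (4-2)^2=4
sum(d^2) = 8.
Step 3: rho = 1 - 6*8 / (8*(8^2 - 1)) = 1 - 48/504 = 0.904762.
Step 4: Under H0, t = rho * sqrt((n-2)/(1-rho^2)) = 5.2034 ~ t(6).
Step 5: Two-sided p-value from the t-distribution with 6 df = 0.002008.
Step 6: alpha = 0.05. reject H0.

rho = 0.9048, p = 0.002008, reject H0 at alpha = 0.05.


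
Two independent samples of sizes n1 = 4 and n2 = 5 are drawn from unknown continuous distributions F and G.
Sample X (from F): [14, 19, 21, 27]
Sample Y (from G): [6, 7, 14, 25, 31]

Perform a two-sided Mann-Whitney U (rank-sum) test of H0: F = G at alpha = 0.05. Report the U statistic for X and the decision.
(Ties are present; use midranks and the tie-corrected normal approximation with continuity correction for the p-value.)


Step 1: Combine and sort all 9 observations; assign midranks.
sorted (value, group): (6,Y), (7,Y), (14,X), (14,Y), (19,X), (21,X), (25,Y), (27,X), (31,Y)
ranks: 6->1, 7->2, 14->3.5, 14->3.5, 19->5, 21->6, 25->7, 27->8, 31->9
Step 2: Rank sum for X: R1 = 3.5 + 5 + 6 + 8 = 22.5.
Step 3: U_X = R1 - n1(n1+1)/2 = 22.5 - 4*5/2 = 22.5 - 10 = 12.5.
       U_Y = n1*n2 - U_X = 20 - 12.5 = 7.5.
Step 4: Ties are present, so use the tie-corrected normal approximation (with continuity correction) for the p-value.
Step 5: p-value = 0.622753; compare to alpha = 0.05. fail to reject H0.

U_X = 12.5, p = 0.622753, fail to reject H0 at alpha = 0.05.


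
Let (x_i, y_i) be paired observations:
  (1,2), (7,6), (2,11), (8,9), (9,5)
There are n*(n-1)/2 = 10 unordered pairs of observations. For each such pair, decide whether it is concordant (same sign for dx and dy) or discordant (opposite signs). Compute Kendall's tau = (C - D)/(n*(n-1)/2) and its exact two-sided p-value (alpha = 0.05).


Step 1: Enumerate the 10 unordered pairs (i,j) with i<j and classify each by sign(x_j-x_i) * sign(y_j-y_i).
  (1,2):dx=+6,dy=+4->C; (1,3):dx=+1,dy=+9->C; (1,4):dx=+7,dy=+7->C; (1,5):dx=+8,dy=+3->C
  (2,3):dx=-5,dy=+5->D; (2,4):dx=+1,dy=+3->C; (2,5):dx=+2,dy=-1->D; (3,4):dx=+6,dy=-2->D
  (3,5):dx=+7,dy=-6->D; (4,5):dx=+1,dy=-4->D
Step 2: C = 5, D = 5, total pairs = 10.
Step 3: tau = (C - D)/(n(n-1)/2) = (5 - 5)/10 = 0.000000.
Step 4: Exact two-sided p-value (enumerate n! = 120 permutations of y under H0): p = 1.000000.
Step 5: alpha = 0.05. fail to reject H0.

tau_b = 0.0000 (C=5, D=5), p = 1.000000, fail to reject H0.


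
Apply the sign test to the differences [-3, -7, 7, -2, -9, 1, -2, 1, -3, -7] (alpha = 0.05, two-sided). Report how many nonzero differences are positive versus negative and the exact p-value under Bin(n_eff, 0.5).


Step 1: Discard zero differences. Original n = 10; n_eff = number of nonzero differences = 10.
Nonzero differences (with sign): -3, -7, +7, -2, -9, +1, -2, +1, -3, -7
Step 2: Count signs: positive = 3, negative = 7.
Step 3: Under H0: P(positive) = 0.5, so the number of positives S ~ Bin(10, 0.5).
Step 4: Two-sided exact p-value = sum of Bin(10,0.5) probabilities at or below the observed probability = 0.343750.
Step 5: alpha = 0.05. fail to reject H0.

n_eff = 10, pos = 3, neg = 7, p = 0.343750, fail to reject H0.


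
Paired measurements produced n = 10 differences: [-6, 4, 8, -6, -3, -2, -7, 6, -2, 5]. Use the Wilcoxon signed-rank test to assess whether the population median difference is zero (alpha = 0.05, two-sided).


Step 1: Drop any zero differences (none here) and take |d_i|.
|d| = [6, 4, 8, 6, 3, 2, 7, 6, 2, 5]
Step 2: Midrank |d_i| (ties get averaged ranks).
ranks: |6|->7, |4|->4, |8|->10, |6|->7, |3|->3, |2|->1.5, |7|->9, |6|->7, |2|->1.5, |5|->5
Step 3: Attach original signs; sum ranks with positive sign and with negative sign.
W+ = 4 + 10 + 7 + 5 = 26
W- = 7 + 7 + 3 + 1.5 + 9 + 1.5 = 29
(Check: W+ + W- = 55 should equal n(n+1)/2 = 55.)
Step 4: Test statistic W = min(W+, W-) = 26.
Step 5: Ties in |d|, so use the tie-corrected normal approximation.
        E[W] = n(n+1)/4 = 10*11/4 = 27.5.
        Tie groups: |d|=2 (t=2), |d|=6 (t=3); sum(t^3 - t) = 30.
        Var[W] = n(n+1)(2n+1)/24 - sum(t^3-t)/48 = 2310/24 - 30/48 = 95.625.
        z = (W - E[W]) / sqrt(Var[W]) = (26 - 27.5) / 9.7788 = -0.1534.
        Two-sided p = 2*Phi(z) = 0.878088.
Step 6: alpha = 0.05. fail to reject H0.

W+ = 26, W- = 29, W = min = 26, p = 0.878088, fail to reject H0.


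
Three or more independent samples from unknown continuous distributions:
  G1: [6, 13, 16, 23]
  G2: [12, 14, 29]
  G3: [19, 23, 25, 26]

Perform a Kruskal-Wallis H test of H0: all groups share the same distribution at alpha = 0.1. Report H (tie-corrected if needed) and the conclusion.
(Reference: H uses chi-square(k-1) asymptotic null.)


Step 1: Combine all N = 11 observations and assign midranks.
sorted (value, group, rank): (6,G1,1), (12,G2,2), (13,G1,3), (14,G2,4), (16,G1,5), (19,G3,6), (23,G1,7.5), (23,G3,7.5), (25,G3,9), (26,G3,10), (29,G2,11)
Step 2: Sum ranks within each group.
R_1 = 16.5 (n_1 = 4)
R_2 = 17 (n_2 = 3)
R_3 = 32.5 (n_3 = 4)
Step 3: H = 12/(N(N+1)) * sum(R_i^2/n_i) - 3(N+1)
     = 12/(11*12) * (16.5^2/4 + 17^2/3 + 32.5^2/4) - 3*12
     = 0.090909 * 428.458 - 36
     = 2.950758.
Step 4: Ties present; correction factor C = 1 - 6/(11^3 - 11) = 0.995455. Corrected H = 2.950758 / 0.995455 = 2.964231.
Step 5: Under H0, H ~ chi^2(2); p-value = 0.227157.
Step 6: alpha = 0.1. fail to reject H0.

H = 2.9642, df = 2, p = 0.227157, fail to reject H0.


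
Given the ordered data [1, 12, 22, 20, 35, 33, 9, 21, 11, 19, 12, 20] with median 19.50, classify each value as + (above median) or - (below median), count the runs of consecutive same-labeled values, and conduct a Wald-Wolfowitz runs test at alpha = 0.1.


Step 1: Compute median = 19.50; label A = above, B = below.
Labels in order: BBAAAABABBBA  (n_A = 6, n_B = 6)
Step 2: Count runs R = 6.
Step 3: Under H0 (random ordering), E[R] = 2*n_A*n_B/(n_A+n_B) + 1 = 2*6*6/12 + 1 = 7.0000.
        Var[R] = 2*n_A*n_B*(2*n_A*n_B - n_A - n_B) / ((n_A+n_B)^2 * (n_A+n_B-1)) = 4320/1584 = 2.7273.
        SD[R] = 1.6514.
Step 4: Continuity-corrected z = (R + 0.5 - E[R]) / SD[R] = (6 + 0.5 - 7.0000) / 1.6514 = -0.3028.
Step 5: Two-sided p-value via normal approximation = 2*(1 - Phi(|z|)) = 0.762069.
Step 6: alpha = 0.1. fail to reject H0.

R = 6, z = -0.3028, p = 0.762069, fail to reject H0.


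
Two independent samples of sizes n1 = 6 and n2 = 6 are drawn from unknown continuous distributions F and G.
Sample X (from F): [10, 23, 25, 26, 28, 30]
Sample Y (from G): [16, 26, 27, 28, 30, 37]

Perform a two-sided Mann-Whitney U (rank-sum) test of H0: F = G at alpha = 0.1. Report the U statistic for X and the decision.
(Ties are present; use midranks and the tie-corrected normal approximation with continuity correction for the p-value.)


Step 1: Combine and sort all 12 observations; assign midranks.
sorted (value, group): (10,X), (16,Y), (23,X), (25,X), (26,X), (26,Y), (27,Y), (28,X), (28,Y), (30,X), (30,Y), (37,Y)
ranks: 10->1, 16->2, 23->3, 25->4, 26->5.5, 26->5.5, 27->7, 28->8.5, 28->8.5, 30->10.5, 30->10.5, 37->12
Step 2: Rank sum for X: R1 = 1 + 3 + 4 + 5.5 + 8.5 + 10.5 = 32.5.
Step 3: U_X = R1 - n1(n1+1)/2 = 32.5 - 6*7/2 = 32.5 - 21 = 11.5.
       U_Y = n1*n2 - U_X = 36 - 11.5 = 24.5.
Step 4: Ties are present, so use the tie-corrected normal approximation (with continuity correction) for the p-value.
Step 5: p-value = 0.334120; compare to alpha = 0.1. fail to reject H0.

U_X = 11.5, p = 0.334120, fail to reject H0 at alpha = 0.1.


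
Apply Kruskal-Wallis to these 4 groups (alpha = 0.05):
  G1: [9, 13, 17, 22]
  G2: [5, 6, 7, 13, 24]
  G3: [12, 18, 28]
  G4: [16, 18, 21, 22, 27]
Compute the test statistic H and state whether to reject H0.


Step 1: Combine all N = 17 observations and assign midranks.
sorted (value, group, rank): (5,G2,1), (6,G2,2), (7,G2,3), (9,G1,4), (12,G3,5), (13,G1,6.5), (13,G2,6.5), (16,G4,8), (17,G1,9), (18,G3,10.5), (18,G4,10.5), (21,G4,12), (22,G1,13.5), (22,G4,13.5), (24,G2,15), (27,G4,16), (28,G3,17)
Step 2: Sum ranks within each group.
R_1 = 33 (n_1 = 4)
R_2 = 27.5 (n_2 = 5)
R_3 = 32.5 (n_3 = 3)
R_4 = 60 (n_4 = 5)
Step 3: H = 12/(N(N+1)) * sum(R_i^2/n_i) - 3(N+1)
     = 12/(17*18) * (33^2/4 + 27.5^2/5 + 32.5^2/3 + 60^2/5) - 3*18
     = 0.039216 * 1495.58 - 54
     = 4.650327.
Step 4: Ties present; correction factor C = 1 - 18/(17^3 - 17) = 0.996324. Corrected H = 4.650327 / 0.996324 = 4.667487.
Step 5: Under H0, H ~ chi^2(3); p-value = 0.197829.
Step 6: alpha = 0.05. fail to reject H0.

H = 4.6675, df = 3, p = 0.197829, fail to reject H0.


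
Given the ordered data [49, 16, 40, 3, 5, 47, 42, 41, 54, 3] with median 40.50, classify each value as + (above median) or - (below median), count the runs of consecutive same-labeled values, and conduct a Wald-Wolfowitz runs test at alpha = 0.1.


Step 1: Compute median = 40.50; label A = above, B = below.
Labels in order: ABBBBAAAAB  (n_A = 5, n_B = 5)
Step 2: Count runs R = 4.
Step 3: Under H0 (random ordering), E[R] = 2*n_A*n_B/(n_A+n_B) + 1 = 2*5*5/10 + 1 = 6.0000.
        Var[R] = 2*n_A*n_B*(2*n_A*n_B - n_A - n_B) / ((n_A+n_B)^2 * (n_A+n_B-1)) = 2000/900 = 2.2222.
        SD[R] = 1.4907.
Step 4: Continuity-corrected z = (R + 0.5 - E[R]) / SD[R] = (4 + 0.5 - 6.0000) / 1.4907 = -1.0062.
Step 5: Two-sided p-value via normal approximation = 2*(1 - Phi(|z|)) = 0.314305.
Step 6: alpha = 0.1. fail to reject H0.

R = 4, z = -1.0062, p = 0.314305, fail to reject H0.


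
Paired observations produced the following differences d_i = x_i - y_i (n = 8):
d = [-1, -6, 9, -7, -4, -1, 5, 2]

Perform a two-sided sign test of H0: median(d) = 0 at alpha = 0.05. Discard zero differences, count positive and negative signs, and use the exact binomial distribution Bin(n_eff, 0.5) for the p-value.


Step 1: Discard zero differences. Original n = 8; n_eff = number of nonzero differences = 8.
Nonzero differences (with sign): -1, -6, +9, -7, -4, -1, +5, +2
Step 2: Count signs: positive = 3, negative = 5.
Step 3: Under H0: P(positive) = 0.5, so the number of positives S ~ Bin(8, 0.5).
Step 4: Two-sided exact p-value = sum of Bin(8,0.5) probabilities at or below the observed probability = 0.726562.
Step 5: alpha = 0.05. fail to reject H0.

n_eff = 8, pos = 3, neg = 5, p = 0.726562, fail to reject H0.


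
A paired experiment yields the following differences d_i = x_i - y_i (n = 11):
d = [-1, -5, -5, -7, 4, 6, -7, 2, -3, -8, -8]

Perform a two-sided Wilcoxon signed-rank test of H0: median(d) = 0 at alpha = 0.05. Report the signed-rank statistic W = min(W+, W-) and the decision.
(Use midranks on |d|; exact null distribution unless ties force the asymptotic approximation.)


Step 1: Drop any zero differences (none here) and take |d_i|.
|d| = [1, 5, 5, 7, 4, 6, 7, 2, 3, 8, 8]
Step 2: Midrank |d_i| (ties get averaged ranks).
ranks: |1|->1, |5|->5.5, |5|->5.5, |7|->8.5, |4|->4, |6|->7, |7|->8.5, |2|->2, |3|->3, |8|->10.5, |8|->10.5
Step 3: Attach original signs; sum ranks with positive sign and with negative sign.
W+ = 4 + 7 + 2 = 13
W- = 1 + 5.5 + 5.5 + 8.5 + 8.5 + 3 + 10.5 + 10.5 = 53
(Check: W+ + W- = 66 should equal n(n+1)/2 = 66.)
Step 4: Test statistic W = min(W+, W-) = 13.
Step 5: Ties in |d|, so use the tie-corrected normal approximation.
        E[W] = n(n+1)/4 = 11*12/4 = 33.
        Tie groups: |d|=5 (t=2), |d|=7 (t=2), |d|=8 (t=2); sum(t^3 - t) = 18.
        Var[W] = n(n+1)(2n+1)/24 - sum(t^3-t)/48 = 3036/24 - 18/48 = 126.125.
        z = (W - E[W]) / sqrt(Var[W]) = (13 - 33) / 11.2305 = -1.7809.
        Two-sided p = 2*Phi(z) = 0.074936.
Step 6: alpha = 0.05. fail to reject H0.

W+ = 13, W- = 53, W = min = 13, p = 0.074936, fail to reject H0.


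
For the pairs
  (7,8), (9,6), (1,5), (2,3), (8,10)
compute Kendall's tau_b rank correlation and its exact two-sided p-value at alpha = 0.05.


Step 1: Enumerate the 10 unordered pairs (i,j) with i<j and classify each by sign(x_j-x_i) * sign(y_j-y_i).
  (1,2):dx=+2,dy=-2->D; (1,3):dx=-6,dy=-3->C; (1,4):dx=-5,dy=-5->C; (1,5):dx=+1,dy=+2->C
  (2,3):dx=-8,dy=-1->C; (2,4):dx=-7,dy=-3->C; (2,5):dx=-1,dy=+4->D; (3,4):dx=+1,dy=-2->D
  (3,5):dx=+7,dy=+5->C; (4,5):dx=+6,dy=+7->C
Step 2: C = 7, D = 3, total pairs = 10.
Step 3: tau = (C - D)/(n(n-1)/2) = (7 - 3)/10 = 0.400000.
Step 4: Exact two-sided p-value (enumerate n! = 120 permutations of y under H0): p = 0.483333.
Step 5: alpha = 0.05. fail to reject H0.

tau_b = 0.4000 (C=7, D=3), p = 0.483333, fail to reject H0.


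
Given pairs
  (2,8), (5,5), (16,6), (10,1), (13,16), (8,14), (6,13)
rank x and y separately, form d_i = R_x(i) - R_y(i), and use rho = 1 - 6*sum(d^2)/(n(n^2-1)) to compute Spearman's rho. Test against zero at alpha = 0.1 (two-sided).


Step 1: Rank x and y separately (midranks; no ties here).
rank(x): 2->1, 5->2, 16->7, 10->5, 13->6, 8->4, 6->3
rank(y): 8->4, 5->2, 6->3, 1->1, 16->7, 14->6, 13->5
Step 2: d_i = R_x(i) - R_y(i); compute d_i^2.
  (1-4)^2=9, (2-2)^2=0, (7-3)^2=16, (5-1)^2=16, (6-7)^2=1, (4-6)^2=4, (3-5)^2=4
sum(d^2) = 50.
Step 3: rho = 1 - 6*50 / (7*(7^2 - 1)) = 1 - 300/336 = 0.107143.
Step 4: Under H0, t = rho * sqrt((n-2)/(1-rho^2)) = 0.2410 ~ t(5).
Step 5: Two-sided p-value from the t-distribution with 5 df = 0.819151.
Step 6: alpha = 0.1. fail to reject H0.

rho = 0.1071, p = 0.819151, fail to reject H0 at alpha = 0.1.


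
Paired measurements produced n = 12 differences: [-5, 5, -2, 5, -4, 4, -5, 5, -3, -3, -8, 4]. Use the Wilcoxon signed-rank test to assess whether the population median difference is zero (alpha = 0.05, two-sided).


Step 1: Drop any zero differences (none here) and take |d_i|.
|d| = [5, 5, 2, 5, 4, 4, 5, 5, 3, 3, 8, 4]
Step 2: Midrank |d_i| (ties get averaged ranks).
ranks: |5|->9, |5|->9, |2|->1, |5|->9, |4|->5, |4|->5, |5|->9, |5|->9, |3|->2.5, |3|->2.5, |8|->12, |4|->5
Step 3: Attach original signs; sum ranks with positive sign and with negative sign.
W+ = 9 + 9 + 5 + 9 + 5 = 37
W- = 9 + 1 + 5 + 9 + 2.5 + 2.5 + 12 = 41
(Check: W+ + W- = 78 should equal n(n+1)/2 = 78.)
Step 4: Test statistic W = min(W+, W-) = 37.
Step 5: Ties in |d|, so use the tie-corrected normal approximation.
        E[W] = n(n+1)/4 = 12*13/4 = 39.
        Tie groups: |d|=3 (t=2), |d|=4 (t=3), |d|=5 (t=5); sum(t^3 - t) = 150.
        Var[W] = n(n+1)(2n+1)/24 - sum(t^3-t)/48 = 3900/24 - 150/48 = 159.375.
        z = (W - E[W]) / sqrt(Var[W]) = (37 - 39) / 12.6244 = -0.1584.
        Two-sided p = 2*Phi(z) = 0.874123.
Step 6: alpha = 0.05. fail to reject H0.

W+ = 37, W- = 41, W = min = 37, p = 0.874123, fail to reject H0.


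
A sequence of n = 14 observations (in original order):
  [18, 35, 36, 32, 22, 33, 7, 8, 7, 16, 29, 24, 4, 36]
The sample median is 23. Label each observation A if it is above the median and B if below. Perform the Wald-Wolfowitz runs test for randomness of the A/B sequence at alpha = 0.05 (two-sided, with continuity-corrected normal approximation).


Step 1: Compute median = 23; label A = above, B = below.
Labels in order: BAAABABBBBAABA  (n_A = 7, n_B = 7)
Step 2: Count runs R = 8.
Step 3: Under H0 (random ordering), E[R] = 2*n_A*n_B/(n_A+n_B) + 1 = 2*7*7/14 + 1 = 8.0000.
        Var[R] = 2*n_A*n_B*(2*n_A*n_B - n_A - n_B) / ((n_A+n_B)^2 * (n_A+n_B-1)) = 8232/2548 = 3.2308.
        SD[R] = 1.7974.
Step 4: R = E[R], so z = 0 with no continuity correction.
Step 5: Two-sided p-value via normal approximation = 2*(1 - Phi(|z|)) = 1.000000.
Step 6: alpha = 0.05. fail to reject H0.

R = 8, z = 0.0000, p = 1.000000, fail to reject H0.


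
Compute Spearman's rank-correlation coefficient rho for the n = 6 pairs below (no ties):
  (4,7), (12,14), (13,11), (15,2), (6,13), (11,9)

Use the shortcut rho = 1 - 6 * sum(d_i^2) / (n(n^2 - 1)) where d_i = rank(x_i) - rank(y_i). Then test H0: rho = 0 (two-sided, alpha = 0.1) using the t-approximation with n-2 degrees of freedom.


Step 1: Rank x and y separately (midranks; no ties here).
rank(x): 4->1, 12->4, 13->5, 15->6, 6->2, 11->3
rank(y): 7->2, 14->6, 11->4, 2->1, 13->5, 9->3
Step 2: d_i = R_x(i) - R_y(i); compute d_i^2.
  (1-2)^2=1, (4-6)^2=4, (5-4)^2=1, (6-1)^2=25, (2-5)^2=9, (3-3)^2=0
sum(d^2) = 40.
Step 3: rho = 1 - 6*40 / (6*(6^2 - 1)) = 1 - 240/210 = -0.142857.
Step 4: Under H0, t = rho * sqrt((n-2)/(1-rho^2)) = -0.2887 ~ t(4).
Step 5: Two-sided p-value from the t-distribution with 4 df = 0.787172.
Step 6: alpha = 0.1. fail to reject H0.

rho = -0.1429, p = 0.787172, fail to reject H0 at alpha = 0.1.


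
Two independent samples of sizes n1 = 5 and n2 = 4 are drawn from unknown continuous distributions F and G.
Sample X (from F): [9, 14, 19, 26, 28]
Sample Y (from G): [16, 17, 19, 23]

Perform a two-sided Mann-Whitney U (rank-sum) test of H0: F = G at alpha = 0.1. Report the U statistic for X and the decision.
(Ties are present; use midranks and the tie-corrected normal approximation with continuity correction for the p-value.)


Step 1: Combine and sort all 9 observations; assign midranks.
sorted (value, group): (9,X), (14,X), (16,Y), (17,Y), (19,X), (19,Y), (23,Y), (26,X), (28,X)
ranks: 9->1, 14->2, 16->3, 17->4, 19->5.5, 19->5.5, 23->7, 26->8, 28->9
Step 2: Rank sum for X: R1 = 1 + 2 + 5.5 + 8 + 9 = 25.5.
Step 3: U_X = R1 - n1(n1+1)/2 = 25.5 - 5*6/2 = 25.5 - 15 = 10.5.
       U_Y = n1*n2 - U_X = 20 - 10.5 = 9.5.
Step 4: Ties are present, so use the tie-corrected normal approximation (with continuity correction) for the p-value.
Step 5: p-value = 1.000000; compare to alpha = 0.1. fail to reject H0.

U_X = 10.5, p = 1.000000, fail to reject H0 at alpha = 0.1.


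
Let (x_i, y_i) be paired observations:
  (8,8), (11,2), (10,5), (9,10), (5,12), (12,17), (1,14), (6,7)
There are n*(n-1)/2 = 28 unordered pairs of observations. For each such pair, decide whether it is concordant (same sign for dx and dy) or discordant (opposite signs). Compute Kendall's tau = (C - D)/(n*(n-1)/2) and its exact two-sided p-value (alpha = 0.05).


Step 1: Enumerate the 28 unordered pairs (i,j) with i<j and classify each by sign(x_j-x_i) * sign(y_j-y_i).
  (1,2):dx=+3,dy=-6->D; (1,3):dx=+2,dy=-3->D; (1,4):dx=+1,dy=+2->C; (1,5):dx=-3,dy=+4->D
  (1,6):dx=+4,dy=+9->C; (1,7):dx=-7,dy=+6->D; (1,8):dx=-2,dy=-1->C; (2,3):dx=-1,dy=+3->D
  (2,4):dx=-2,dy=+8->D; (2,5):dx=-6,dy=+10->D; (2,6):dx=+1,dy=+15->C; (2,7):dx=-10,dy=+12->D
  (2,8):dx=-5,dy=+5->D; (3,4):dx=-1,dy=+5->D; (3,5):dx=-5,dy=+7->D; (3,6):dx=+2,dy=+12->C
  (3,7):dx=-9,dy=+9->D; (3,8):dx=-4,dy=+2->D; (4,5):dx=-4,dy=+2->D; (4,6):dx=+3,dy=+7->C
  (4,7):dx=-8,dy=+4->D; (4,8):dx=-3,dy=-3->C; (5,6):dx=+7,dy=+5->C; (5,7):dx=-4,dy=+2->D
  (5,8):dx=+1,dy=-5->D; (6,7):dx=-11,dy=-3->C; (6,8):dx=-6,dy=-10->C; (7,8):dx=+5,dy=-7->D
Step 2: C = 10, D = 18, total pairs = 28.
Step 3: tau = (C - D)/(n(n-1)/2) = (10 - 18)/28 = -0.285714.
Step 4: Exact two-sided p-value (enumerate n! = 40320 permutations of y under H0): p = 0.398760.
Step 5: alpha = 0.05. fail to reject H0.

tau_b = -0.2857 (C=10, D=18), p = 0.398760, fail to reject H0.


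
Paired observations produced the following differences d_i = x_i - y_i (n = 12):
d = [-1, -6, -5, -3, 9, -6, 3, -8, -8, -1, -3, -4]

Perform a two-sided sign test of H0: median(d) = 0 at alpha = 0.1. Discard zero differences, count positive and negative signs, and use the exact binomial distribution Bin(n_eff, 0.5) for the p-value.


Step 1: Discard zero differences. Original n = 12; n_eff = number of nonzero differences = 12.
Nonzero differences (with sign): -1, -6, -5, -3, +9, -6, +3, -8, -8, -1, -3, -4
Step 2: Count signs: positive = 2, negative = 10.
Step 3: Under H0: P(positive) = 0.5, so the number of positives S ~ Bin(12, 0.5).
Step 4: Two-sided exact p-value = sum of Bin(12,0.5) probabilities at or below the observed probability = 0.038574.
Step 5: alpha = 0.1. reject H0.

n_eff = 12, pos = 2, neg = 10, p = 0.038574, reject H0.


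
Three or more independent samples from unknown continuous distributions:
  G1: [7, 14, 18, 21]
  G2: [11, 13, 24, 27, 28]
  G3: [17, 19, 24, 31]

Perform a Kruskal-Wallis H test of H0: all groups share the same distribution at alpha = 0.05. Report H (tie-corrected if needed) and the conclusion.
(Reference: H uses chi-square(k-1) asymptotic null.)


Step 1: Combine all N = 13 observations and assign midranks.
sorted (value, group, rank): (7,G1,1), (11,G2,2), (13,G2,3), (14,G1,4), (17,G3,5), (18,G1,6), (19,G3,7), (21,G1,8), (24,G2,9.5), (24,G3,9.5), (27,G2,11), (28,G2,12), (31,G3,13)
Step 2: Sum ranks within each group.
R_1 = 19 (n_1 = 4)
R_2 = 37.5 (n_2 = 5)
R_3 = 34.5 (n_3 = 4)
Step 3: H = 12/(N(N+1)) * sum(R_i^2/n_i) - 3(N+1)
     = 12/(13*14) * (19^2/4 + 37.5^2/5 + 34.5^2/4) - 3*14
     = 0.065934 * 669.062 - 42
     = 2.114011.
Step 4: Ties present; correction factor C = 1 - 6/(13^3 - 13) = 0.997253. Corrected H = 2.114011 / 0.997253 = 2.119835.
Step 5: Under H0, H ~ chi^2(2); p-value = 0.346484.
Step 6: alpha = 0.05. fail to reject H0.

H = 2.1198, df = 2, p = 0.346484, fail to reject H0.


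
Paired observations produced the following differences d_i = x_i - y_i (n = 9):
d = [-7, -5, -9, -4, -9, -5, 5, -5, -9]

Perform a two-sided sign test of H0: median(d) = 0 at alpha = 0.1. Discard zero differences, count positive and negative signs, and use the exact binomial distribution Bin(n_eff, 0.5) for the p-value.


Step 1: Discard zero differences. Original n = 9; n_eff = number of nonzero differences = 9.
Nonzero differences (with sign): -7, -5, -9, -4, -9, -5, +5, -5, -9
Step 2: Count signs: positive = 1, negative = 8.
Step 3: Under H0: P(positive) = 0.5, so the number of positives S ~ Bin(9, 0.5).
Step 4: Two-sided exact p-value = sum of Bin(9,0.5) probabilities at or below the observed probability = 0.039062.
Step 5: alpha = 0.1. reject H0.

n_eff = 9, pos = 1, neg = 8, p = 0.039062, reject H0.


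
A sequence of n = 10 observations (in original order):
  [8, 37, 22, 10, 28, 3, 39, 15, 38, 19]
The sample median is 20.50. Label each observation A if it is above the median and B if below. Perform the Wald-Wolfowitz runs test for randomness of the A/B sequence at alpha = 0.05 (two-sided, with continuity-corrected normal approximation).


Step 1: Compute median = 20.50; label A = above, B = below.
Labels in order: BAABABABAB  (n_A = 5, n_B = 5)
Step 2: Count runs R = 9.
Step 3: Under H0 (random ordering), E[R] = 2*n_A*n_B/(n_A+n_B) + 1 = 2*5*5/10 + 1 = 6.0000.
        Var[R] = 2*n_A*n_B*(2*n_A*n_B - n_A - n_B) / ((n_A+n_B)^2 * (n_A+n_B-1)) = 2000/900 = 2.2222.
        SD[R] = 1.4907.
Step 4: Continuity-corrected z = (R - 0.5 - E[R]) / SD[R] = (9 - 0.5 - 6.0000) / 1.4907 = 1.6771.
Step 5: Two-sided p-value via normal approximation = 2*(1 - Phi(|z|)) = 0.093533.
Step 6: alpha = 0.05. fail to reject H0.

R = 9, z = 1.6771, p = 0.093533, fail to reject H0.


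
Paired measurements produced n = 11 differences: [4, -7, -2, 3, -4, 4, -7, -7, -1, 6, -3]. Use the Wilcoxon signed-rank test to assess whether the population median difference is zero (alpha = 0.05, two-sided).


Step 1: Drop any zero differences (none here) and take |d_i|.
|d| = [4, 7, 2, 3, 4, 4, 7, 7, 1, 6, 3]
Step 2: Midrank |d_i| (ties get averaged ranks).
ranks: |4|->6, |7|->10, |2|->2, |3|->3.5, |4|->6, |4|->6, |7|->10, |7|->10, |1|->1, |6|->8, |3|->3.5
Step 3: Attach original signs; sum ranks with positive sign and with negative sign.
W+ = 6 + 3.5 + 6 + 8 = 23.5
W- = 10 + 2 + 6 + 10 + 10 + 1 + 3.5 = 42.5
(Check: W+ + W- = 66 should equal n(n+1)/2 = 66.)
Step 4: Test statistic W = min(W+, W-) = 23.5.
Step 5: Ties in |d|, so use the tie-corrected normal approximation.
        E[W] = n(n+1)/4 = 11*12/4 = 33.
        Tie groups: |d|=3 (t=2), |d|=4 (t=3), |d|=7 (t=3); sum(t^3 - t) = 54.
        Var[W] = n(n+1)(2n+1)/24 - sum(t^3-t)/48 = 3036/24 - 54/48 = 125.375.
        z = (W - E[W]) / sqrt(Var[W]) = (23.5 - 33) / 11.1971 = -0.8484.
        Two-sided p = 2*Phi(z) = 0.396196.
Step 6: alpha = 0.05. fail to reject H0.

W+ = 23.5, W- = 42.5, W = min = 23.5, p = 0.396196, fail to reject H0.


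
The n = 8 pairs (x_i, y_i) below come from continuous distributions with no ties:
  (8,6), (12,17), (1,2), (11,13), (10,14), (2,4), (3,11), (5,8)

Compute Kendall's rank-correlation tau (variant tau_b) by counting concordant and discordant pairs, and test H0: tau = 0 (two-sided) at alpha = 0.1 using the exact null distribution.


Step 1: Enumerate the 28 unordered pairs (i,j) with i<j and classify each by sign(x_j-x_i) * sign(y_j-y_i).
  (1,2):dx=+4,dy=+11->C; (1,3):dx=-7,dy=-4->C; (1,4):dx=+3,dy=+7->C; (1,5):dx=+2,dy=+8->C
  (1,6):dx=-6,dy=-2->C; (1,7):dx=-5,dy=+5->D; (1,8):dx=-3,dy=+2->D; (2,3):dx=-11,dy=-15->C
  (2,4):dx=-1,dy=-4->C; (2,5):dx=-2,dy=-3->C; (2,6):dx=-10,dy=-13->C; (2,7):dx=-9,dy=-6->C
  (2,8):dx=-7,dy=-9->C; (3,4):dx=+10,dy=+11->C; (3,5):dx=+9,dy=+12->C; (3,6):dx=+1,dy=+2->C
  (3,7):dx=+2,dy=+9->C; (3,8):dx=+4,dy=+6->C; (4,5):dx=-1,dy=+1->D; (4,6):dx=-9,dy=-9->C
  (4,7):dx=-8,dy=-2->C; (4,8):dx=-6,dy=-5->C; (5,6):dx=-8,dy=-10->C; (5,7):dx=-7,dy=-3->C
  (5,8):dx=-5,dy=-6->C; (6,7):dx=+1,dy=+7->C; (6,8):dx=+3,dy=+4->C; (7,8):dx=+2,dy=-3->D
Step 2: C = 24, D = 4, total pairs = 28.
Step 3: tau = (C - D)/(n(n-1)/2) = (24 - 4)/28 = 0.714286.
Step 4: Exact two-sided p-value (enumerate n! = 40320 permutations of y under H0): p = 0.014137.
Step 5: alpha = 0.1. reject H0.

tau_b = 0.7143 (C=24, D=4), p = 0.014137, reject H0.


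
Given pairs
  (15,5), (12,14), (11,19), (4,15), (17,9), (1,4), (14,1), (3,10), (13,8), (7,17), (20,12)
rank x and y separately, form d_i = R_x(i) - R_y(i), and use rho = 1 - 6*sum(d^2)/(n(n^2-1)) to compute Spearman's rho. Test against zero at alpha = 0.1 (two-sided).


Step 1: Rank x and y separately (midranks; no ties here).
rank(x): 15->9, 12->6, 11->5, 4->3, 17->10, 1->1, 14->8, 3->2, 13->7, 7->4, 20->11
rank(y): 5->3, 14->8, 19->11, 15->9, 9->5, 4->2, 1->1, 10->6, 8->4, 17->10, 12->7
Step 2: d_i = R_x(i) - R_y(i); compute d_i^2.
  (9-3)^2=36, (6-8)^2=4, (5-11)^2=36, (3-9)^2=36, (10-5)^2=25, (1-2)^2=1, (8-1)^2=49, (2-6)^2=16, (7-4)^2=9, (4-10)^2=36, (11-7)^2=16
sum(d^2) = 264.
Step 3: rho = 1 - 6*264 / (11*(11^2 - 1)) = 1 - 1584/1320 = -0.200000.
Step 4: Under H0, t = rho * sqrt((n-2)/(1-rho^2)) = -0.6124 ~ t(9).
Step 5: Two-sided p-value from the t-distribution with 9 df = 0.555445.
Step 6: alpha = 0.1. fail to reject H0.

rho = -0.2000, p = 0.555445, fail to reject H0 at alpha = 0.1.


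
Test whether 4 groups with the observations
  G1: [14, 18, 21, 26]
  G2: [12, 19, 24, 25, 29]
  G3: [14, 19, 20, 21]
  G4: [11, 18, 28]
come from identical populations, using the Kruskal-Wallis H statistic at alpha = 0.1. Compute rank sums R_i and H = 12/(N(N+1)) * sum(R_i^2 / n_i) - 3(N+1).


Step 1: Combine all N = 16 observations and assign midranks.
sorted (value, group, rank): (11,G4,1), (12,G2,2), (14,G1,3.5), (14,G3,3.5), (18,G1,5.5), (18,G4,5.5), (19,G2,7.5), (19,G3,7.5), (20,G3,9), (21,G1,10.5), (21,G3,10.5), (24,G2,12), (25,G2,13), (26,G1,14), (28,G4,15), (29,G2,16)
Step 2: Sum ranks within each group.
R_1 = 33.5 (n_1 = 4)
R_2 = 50.5 (n_2 = 5)
R_3 = 30.5 (n_3 = 4)
R_4 = 21.5 (n_4 = 3)
Step 3: H = 12/(N(N+1)) * sum(R_i^2/n_i) - 3(N+1)
     = 12/(16*17) * (33.5^2/4 + 50.5^2/5 + 30.5^2/4 + 21.5^2/3) - 3*17
     = 0.044118 * 1177.26 - 51
     = 0.937868.
Step 4: Ties present; correction factor C = 1 - 24/(16^3 - 16) = 0.994118. Corrected H = 0.937868 / 0.994118 = 0.943417.
Step 5: Under H0, H ~ chi^2(3); p-value = 0.814940.
Step 6: alpha = 0.1. fail to reject H0.

H = 0.9434, df = 3, p = 0.814940, fail to reject H0.
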